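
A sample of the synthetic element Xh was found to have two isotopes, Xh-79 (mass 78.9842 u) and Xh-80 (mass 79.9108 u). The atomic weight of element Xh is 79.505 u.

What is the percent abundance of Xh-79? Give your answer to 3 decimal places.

43.795%

Writing the weighted mean with unknown fraction x of Xh-79:
78.9842·x + 79.9108·(1 − x) = 79.505
(78.9842 − 79.9108)·x = 79.505 − 79.9108
x = -0.4058 / -0.9266 = 0.43795 → 43.795% Xh-79, 56.205% Xh-80.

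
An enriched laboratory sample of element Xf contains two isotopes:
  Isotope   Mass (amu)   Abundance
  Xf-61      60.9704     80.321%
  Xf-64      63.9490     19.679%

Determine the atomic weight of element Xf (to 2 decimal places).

61.56 amu

The abundance-weighted mean is 0.80321 × 60.9704 + 0.19679 × 63.9490
= 48.97203 + 12.58452 = 61.55655 amu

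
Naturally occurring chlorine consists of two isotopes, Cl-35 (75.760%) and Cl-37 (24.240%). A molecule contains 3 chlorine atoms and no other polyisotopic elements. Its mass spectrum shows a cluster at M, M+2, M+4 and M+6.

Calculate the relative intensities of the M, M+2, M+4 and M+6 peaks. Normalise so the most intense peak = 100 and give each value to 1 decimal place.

100.0 : 96.0 : 30.7 : 3.3

Each Cl atom is independently Cl-35 (p = 0.75760) or Cl-37 (q = 0.24240); the cluster is the binomial expansion (p + q)^3.
P(M) = 0.75760^3 = 0.434830
P(M+2) = 3 × 0.75760^2 × 0.24240^1 = 0.417382
P(M+4) = 3 × 0.75760^1 × 0.24240^2 = 0.133545
P(M+6) = 0.24240^3 = 0.014243
The M peak is largest (0.434830); scaling to 100 gives 100.0 : 96.0 : 30.7 : 3.3.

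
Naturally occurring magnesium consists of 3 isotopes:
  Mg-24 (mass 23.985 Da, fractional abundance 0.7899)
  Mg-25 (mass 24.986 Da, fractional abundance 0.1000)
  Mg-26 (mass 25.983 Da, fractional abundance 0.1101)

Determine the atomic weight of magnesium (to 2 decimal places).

24.31 Da

Average mass = Σ (abundance × isotope mass) = 0.7899 × 23.985 + 0.1000 × 24.986 + 0.1101 × 25.983
= 18.9458 + 2.4986 + 2.8607 = 24.3051 Da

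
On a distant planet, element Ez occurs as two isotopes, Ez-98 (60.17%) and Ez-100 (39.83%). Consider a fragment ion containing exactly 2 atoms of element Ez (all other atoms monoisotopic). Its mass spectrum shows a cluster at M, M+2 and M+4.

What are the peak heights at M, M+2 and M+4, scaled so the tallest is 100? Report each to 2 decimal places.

Each Ez atom is independently Ez-98 (p = 0.6017) or Ez-100 (q = 0.3983); the cluster is the binomial expansion (p + q)^2.
P(M) = 0.6017^2 = 0.362043
P(M+2) = 2 × 0.6017^1 × 0.3983^1 = 0.479314
P(M+4) = 0.3983^2 = 0.158643
The M+2 peak is largest (0.479314); scaling to 100 gives 75.53 : 100.00 : 33.10.

75.53 : 100.00 : 33.10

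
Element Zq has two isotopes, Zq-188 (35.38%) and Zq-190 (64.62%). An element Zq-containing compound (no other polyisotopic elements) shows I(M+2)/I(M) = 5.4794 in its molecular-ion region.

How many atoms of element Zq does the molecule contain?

With n Zq atoms, P(M+2)/P(M) = C(n,1)·p^(n−1)q / p^n = n·q/p = n · 0.6462/0.3538.
n = 5.4794 × 0.3538/0.6462 = 3.00 ≈ 3

3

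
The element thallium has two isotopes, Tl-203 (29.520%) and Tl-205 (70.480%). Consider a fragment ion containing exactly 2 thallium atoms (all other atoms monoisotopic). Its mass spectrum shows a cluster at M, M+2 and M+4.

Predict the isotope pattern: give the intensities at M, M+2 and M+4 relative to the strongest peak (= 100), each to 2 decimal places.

Expanding (0.29520 + 0.70480)^2:
P(M) = 0.29520^2 = 0.087143
P(M+2) = 2 × 0.29520^1 × 0.70480^1 = 0.416114
P(M+4) = 0.70480^2 = 0.496743
The M+4 peak is largest (0.496743); scaling to 100 gives 17.54 : 83.77 : 100.00.

17.54 : 83.77 : 100.00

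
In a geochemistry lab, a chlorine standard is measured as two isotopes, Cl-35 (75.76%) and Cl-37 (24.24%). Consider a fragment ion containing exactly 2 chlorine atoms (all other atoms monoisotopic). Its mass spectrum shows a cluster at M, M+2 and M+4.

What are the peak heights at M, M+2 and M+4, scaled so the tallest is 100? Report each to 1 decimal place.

100.0 : 64.0 : 10.2

Expanding (0.7576 + 0.2424)^2:
P(M) = 0.7576^2 = 0.573958
P(M+2) = 2 × 0.7576^1 × 0.2424^1 = 0.367284
P(M+4) = 0.2424^2 = 0.058758
The M peak is largest (0.573958); scaling to 100 gives 100.0 : 64.0 : 10.2.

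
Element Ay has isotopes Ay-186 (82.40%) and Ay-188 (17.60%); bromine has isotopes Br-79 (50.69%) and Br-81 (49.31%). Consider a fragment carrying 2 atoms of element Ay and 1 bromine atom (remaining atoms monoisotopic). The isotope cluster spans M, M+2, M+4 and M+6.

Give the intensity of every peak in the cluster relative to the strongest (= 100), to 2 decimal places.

Element Ay pattern (n=2): 0.678976 : 0.290048 : 0.030976
Bromine pattern (n=1): 0.5069 : 0.4931
Convolve the two distributions (both contribute in 2-u steps):
  M: 0.678976×0.5069 = 0.344173
  M+2: 0.678976×0.4931 + 0.290048×0.5069 = 0.481828
  M+4: 0.290048×0.4931 + 0.030976×0.5069 = 0.158724
  M+6: 0.030976×0.4931 = 0.015274
Scale to base peak (0.481828) = 100: 71.43 : 100.00 : 32.94 : 3.17

71.43 : 100.00 : 32.94 : 3.17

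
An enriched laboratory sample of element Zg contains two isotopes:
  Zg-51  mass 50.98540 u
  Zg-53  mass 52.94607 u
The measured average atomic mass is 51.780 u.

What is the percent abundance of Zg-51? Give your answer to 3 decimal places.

59.473%

Let x be the fractional abundance of Zg-51; then Zg-53 has abundance 1 − x.
50.98540·x + 52.94607·(1 − x) = 51.780
(50.98540 − 52.94607)·x = 51.780 − 52.94607
x = -1.16607 / -1.96067 = 0.59473 → 59.473% Zg-51, 40.527% Zg-53.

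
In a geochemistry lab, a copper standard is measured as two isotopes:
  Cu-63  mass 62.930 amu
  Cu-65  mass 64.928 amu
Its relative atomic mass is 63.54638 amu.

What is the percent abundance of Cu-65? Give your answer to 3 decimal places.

30.850%

Let x be the fractional abundance of Cu-63; then Cu-65 has abundance 1 − x.
62.930·x + 64.928·(1 − x) = 63.54638
(62.930 − 64.928)·x = 63.54638 − 64.928
x = -1.38162 / -1.998 = 0.69150 → 69.150% Cu-63, 30.850% Cu-65.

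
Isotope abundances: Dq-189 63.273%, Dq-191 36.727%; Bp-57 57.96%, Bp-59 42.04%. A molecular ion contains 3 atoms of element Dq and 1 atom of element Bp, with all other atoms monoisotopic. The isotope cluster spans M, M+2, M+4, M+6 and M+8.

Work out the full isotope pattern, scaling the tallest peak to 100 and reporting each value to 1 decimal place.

Element Dq pattern (n=3): 0.25331172 : 0.44110661 : 0.25604163 : 0.04954004
Element Bp pattern (n=1): 0.5796 : 0.4204
Convolve the two distributions (both contribute in 2-u steps):
  M: 0.25331172×0.5796 = 0.146819
  M+2: 0.25331172×0.4204 + 0.44110661×0.5796 = 0.362158
  M+4: 0.44110661×0.4204 + 0.25604163×0.5796 = 0.333843
  M+6: 0.25604163×0.4204 + 0.04954004×0.5796 = 0.136353
  M+8: 0.04954004×0.4204 = 0.020827
Scale to base peak (0.362158) = 100: 40.5 : 100.0 : 92.2 : 37.7 : 5.8

40.5 : 100.0 : 92.2 : 37.7 : 5.8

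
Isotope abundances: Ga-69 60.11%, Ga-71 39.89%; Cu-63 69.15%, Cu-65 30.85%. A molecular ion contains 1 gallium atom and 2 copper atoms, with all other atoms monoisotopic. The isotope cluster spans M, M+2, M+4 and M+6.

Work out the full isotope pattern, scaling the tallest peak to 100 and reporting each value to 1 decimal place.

64.3 : 100.0 : 50.8 : 8.5

Gallium pattern (n=1): 0.6011 : 0.3989
Copper pattern (n=2): 0.47817225 : 0.4266555 : 0.09517225
Convolve the two distributions (both contribute in 2-u steps):
  M: 0.6011×0.47817225 = 0.287429
  M+2: 0.6011×0.4266555 + 0.3989×0.47817225 = 0.447206
  M+4: 0.6011×0.09517225 + 0.3989×0.4266555 = 0.227401
  M+6: 0.3989×0.09517225 = 0.037964
Scale to base peak (0.447206) = 100: 64.3 : 100.0 : 50.8 : 8.5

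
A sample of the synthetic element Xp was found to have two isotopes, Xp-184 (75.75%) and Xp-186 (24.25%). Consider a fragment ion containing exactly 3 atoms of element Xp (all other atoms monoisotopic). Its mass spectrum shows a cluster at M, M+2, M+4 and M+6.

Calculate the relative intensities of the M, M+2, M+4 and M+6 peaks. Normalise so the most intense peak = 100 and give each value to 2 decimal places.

100.00 : 96.04 : 30.75 : 3.28

Expanding (0.7575 + 0.2425)^3:
P(M) = 0.7575^3 = 0.434658
P(M+2) = 3 × 0.7575^2 × 0.2425^1 = 0.417444
P(M+4) = 3 × 0.7575^1 × 0.2425^2 = 0.133637
P(M+6) = 0.2425^3 = 0.014261
The M peak is largest (0.434658); scaling to 100 gives 100.00 : 96.04 : 30.75 : 3.28.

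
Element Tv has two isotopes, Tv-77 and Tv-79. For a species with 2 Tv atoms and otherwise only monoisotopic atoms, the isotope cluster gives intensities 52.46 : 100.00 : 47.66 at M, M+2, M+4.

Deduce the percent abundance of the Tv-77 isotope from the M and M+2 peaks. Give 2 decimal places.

Write p for the Tv-77 fraction. I(M+2)/I(M) = [C(2,1)·p^1·(1−p)] / p^2 = 2·(1−p)/p = 100.00/52.46 = 1.9062
(1−p)/p = 1.9062/2 = 0.9531  ⇒  p = 1/(1 + 0.9531) = 0.5120
Tv-77: 51.20%, Tv-79: 48.80%.

51.20%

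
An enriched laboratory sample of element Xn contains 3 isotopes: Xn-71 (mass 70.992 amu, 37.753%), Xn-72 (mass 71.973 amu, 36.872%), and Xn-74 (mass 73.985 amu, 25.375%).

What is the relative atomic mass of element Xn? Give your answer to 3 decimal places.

Weight each isotope mass by its fractional abundance: 0.37753 × 70.992 + 0.36872 × 71.973 + 0.25375 × 73.985
= 26.8016 + 26.5379 + 18.7737 = 72.1132 amu

72.113 amu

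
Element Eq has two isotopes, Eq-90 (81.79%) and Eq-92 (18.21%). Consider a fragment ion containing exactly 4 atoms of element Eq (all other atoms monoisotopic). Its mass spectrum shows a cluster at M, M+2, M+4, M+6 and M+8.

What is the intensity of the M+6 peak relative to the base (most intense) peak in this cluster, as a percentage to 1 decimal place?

4.4%

Binomial terms of (0.8179 + 0.1821)^4: M 0.4475, M+2 0.3985, M+4 0.1331, M+6 0.0198, M+8 0.0011 → M is the base peak.
P(M) = C(4,0) × 0.8179^4 × 0.1821^0 = 1 × 0.44750803 × 1.0000 = 0.447508 (base)
P(M+6) = C(4,3) × 0.8179^1 × 0.1821^3 = 4 × 0.8179 × 0.00603851 = 0.019756
Relative intensity = 0.019756 / 0.447508 × 100 = 4.4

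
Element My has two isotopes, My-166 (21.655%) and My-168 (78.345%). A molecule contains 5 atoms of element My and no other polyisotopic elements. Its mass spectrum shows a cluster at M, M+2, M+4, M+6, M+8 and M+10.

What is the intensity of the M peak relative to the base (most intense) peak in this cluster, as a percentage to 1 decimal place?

0.1%

(0.21655 + 0.78345)^5 gives M 0.0005, M+2 0.0086, M+4 0.0623, M+6 0.2255, M+8 0.4079, M+10 0.2952; the largest is M+8.
P(M+8) = C(5,4) × 0.21655^1 × 0.78345^4 = 5 × 0.21655 × 0.37674295 = 0.407918 (base)
P(M) = C(5,0) × 0.21655^5 × 0.78345^0 = 1 × 0.0004762 × 1.0000 = 0.000476
Relative intensity = 0.000476 / 0.407918 × 100 = 0.1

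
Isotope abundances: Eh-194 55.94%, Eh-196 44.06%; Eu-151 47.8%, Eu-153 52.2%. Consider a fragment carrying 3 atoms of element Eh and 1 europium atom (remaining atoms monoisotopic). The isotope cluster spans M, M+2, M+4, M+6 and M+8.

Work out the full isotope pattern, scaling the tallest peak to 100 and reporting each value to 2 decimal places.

Element Eh pattern (n=3): 0.17505212 : 0.41362871 : 0.32578621 : 0.08553296
Europium pattern (n=1): 0.4780 : 0.5220
Convolve the two distributions (both contribute in 2-u steps):
  M: 0.17505212×0.4780 = 0.083675
  M+2: 0.17505212×0.5220 + 0.41362871×0.4780 = 0.289092
  M+4: 0.41362871×0.5220 + 0.32578621×0.4780 = 0.371640
  M+6: 0.32578621×0.5220 + 0.08553296×0.4780 = 0.210945
  M+8: 0.08553296×0.5220 = 0.044648
Scale to base peak (0.371640) = 100: 22.52 : 77.79 : 100.00 : 56.76 : 12.01

22.52 : 77.79 : 100.00 : 56.76 : 12.01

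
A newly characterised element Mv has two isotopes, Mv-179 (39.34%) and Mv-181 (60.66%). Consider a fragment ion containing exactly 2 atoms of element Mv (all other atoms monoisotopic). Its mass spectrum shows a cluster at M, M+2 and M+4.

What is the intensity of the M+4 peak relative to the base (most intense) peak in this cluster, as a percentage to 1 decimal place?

Term probabilities: M 0.1548, M+2 0.4773, M+4 0.3680. Base peak = M+2.
P(M+2) = C(2,1) × 0.3934^1 × 0.6066^1 = 2 × 0.3934 × 0.6066 = 0.477273 (base)
P(M+4) = C(2,2) × 0.3934^0 × 0.6066^2 = 1 × 1.0000 × 0.36796356 = 0.367964
Relative intensity = 0.367964 / 0.477273 × 100 = 77.1

77.1%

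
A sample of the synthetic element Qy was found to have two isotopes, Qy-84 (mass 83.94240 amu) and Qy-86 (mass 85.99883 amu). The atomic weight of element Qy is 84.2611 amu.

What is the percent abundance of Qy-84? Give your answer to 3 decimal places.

84.502%

Let x be the fractional abundance of Qy-84; then Qy-86 has abundance 1 − x.
83.94240·x + 85.99883·(1 − x) = 84.2611
(83.94240 − 85.99883)·x = 84.2611 − 85.99883
x = -1.73773 / -2.05643 = 0.84502 → 84.502% Qy-84, 15.498% Qy-86.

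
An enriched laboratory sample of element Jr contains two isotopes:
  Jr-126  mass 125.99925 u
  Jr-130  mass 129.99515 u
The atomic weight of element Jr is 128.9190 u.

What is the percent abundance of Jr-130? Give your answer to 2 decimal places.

With x = fraction of Jr-126 (so Jr-130 is 1 − x):
125.99925·x + 129.99515·(1 − x) = 128.9190
(125.99925 − 129.99515)·x = 128.9190 − 129.99515
x = -1.07615 / -3.99590 = 0.26931 → 26.93% Jr-126, 73.07% Jr-130.

73.07%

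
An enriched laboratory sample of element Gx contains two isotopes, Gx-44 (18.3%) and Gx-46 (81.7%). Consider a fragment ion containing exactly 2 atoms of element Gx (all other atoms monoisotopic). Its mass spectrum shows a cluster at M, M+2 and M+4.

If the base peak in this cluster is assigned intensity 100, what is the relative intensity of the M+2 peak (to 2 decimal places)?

Term probabilities: M 0.0335, M+2 0.2990, M+4 0.6675. Base peak = M+4.
P(M+4) = C(2,2) × 0.183^0 × 0.817^2 = 1 × 1.0000 × 0.667489 = 0.667489 (base)
P(M+2) = C(2,1) × 0.183^1 × 0.817^1 = 2 × 0.1830 × 0.8170 = 0.299022
Relative intensity = 0.299022 / 0.667489 × 100 = 44.80

44.80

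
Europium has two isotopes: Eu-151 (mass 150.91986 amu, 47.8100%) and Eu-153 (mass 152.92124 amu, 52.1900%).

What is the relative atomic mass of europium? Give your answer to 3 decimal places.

151.964 amu

Average mass = Σ (abundance × isotope mass) = 0.478100 × 150.91986 + 0.521900 × 152.92124
= 72.154785 + 79.809595 = 151.964380 amu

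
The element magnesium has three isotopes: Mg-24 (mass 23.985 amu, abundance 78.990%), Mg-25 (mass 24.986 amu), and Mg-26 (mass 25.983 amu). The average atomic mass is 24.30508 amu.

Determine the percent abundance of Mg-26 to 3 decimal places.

Let x and y be the fractions of Mg-25 and Mg-26. Then x + y = 1 − 0.78990 = 0.21010 and 24.986x + 25.983y = 24.30508 − 0.78990×23.985 = 5.3593285.
Substituting: 24.986x + 25.983(0.21010 − x) = 5.3593285
(24.986 − 25.983)x = -0.0996998  ⇒  x = 0.10000, y = 0.11010
Mg-25: 10.000%, Mg-26: 11.010%.

11.010%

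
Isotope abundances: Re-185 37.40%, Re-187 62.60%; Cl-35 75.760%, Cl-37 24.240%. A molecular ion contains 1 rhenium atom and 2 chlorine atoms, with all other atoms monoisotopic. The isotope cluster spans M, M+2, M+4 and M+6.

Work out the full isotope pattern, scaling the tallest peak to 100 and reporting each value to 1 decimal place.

43.2 : 100.0 : 50.7 : 7.4

Rhenium pattern (n=1): 0.3740 : 0.6260
Chlorine pattern (n=2): 0.57395776 : 0.36728448 : 0.05875776
Convolve the two distributions (both contribute in 2-u steps):
  M: 0.3740×0.57395776 = 0.214660
  M+2: 0.3740×0.36728448 + 0.6260×0.57395776 = 0.496662
  M+4: 0.3740×0.05875776 + 0.6260×0.36728448 = 0.251895
  M+6: 0.6260×0.05875776 = 0.036782
Scale to base peak (0.496662) = 100: 43.2 : 100.0 : 50.7 : 7.4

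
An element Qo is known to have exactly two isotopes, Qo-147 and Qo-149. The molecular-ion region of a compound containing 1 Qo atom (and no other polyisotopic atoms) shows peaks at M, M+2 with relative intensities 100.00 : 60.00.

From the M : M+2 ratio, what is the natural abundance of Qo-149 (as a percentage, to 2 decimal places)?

37.50%

If p is the fraction of Qo that is Qo-147, then I(M+2)/I(M) = [C(1,1)·p^0·(1−p)] / p^1 = 1·(1−p)/p = 60.00/100.00 = 0.6000
(1−p)/p = 0.6000/1 = 0.6000  ⇒  p = 1/(1 + 0.6000) = 0.6250
Qo-147: 62.50%, Qo-149: 37.50%.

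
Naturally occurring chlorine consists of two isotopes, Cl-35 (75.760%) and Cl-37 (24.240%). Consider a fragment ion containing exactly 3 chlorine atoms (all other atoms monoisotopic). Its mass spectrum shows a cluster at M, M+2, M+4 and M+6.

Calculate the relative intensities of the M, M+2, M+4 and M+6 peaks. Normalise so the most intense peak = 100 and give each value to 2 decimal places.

100.00 : 95.99 : 30.71 : 3.28

Expanding (0.75760 + 0.24240)^3:
P(M) = 0.75760^3 = 0.434830
P(M+2) = 3 × 0.75760^2 × 0.24240^1 = 0.417382
P(M+4) = 3 × 0.75760^1 × 0.24240^2 = 0.133545
P(M+6) = 0.24240^3 = 0.014243
The M peak is largest (0.434830); scaling to 100 gives 100.00 : 95.99 : 30.71 : 3.28.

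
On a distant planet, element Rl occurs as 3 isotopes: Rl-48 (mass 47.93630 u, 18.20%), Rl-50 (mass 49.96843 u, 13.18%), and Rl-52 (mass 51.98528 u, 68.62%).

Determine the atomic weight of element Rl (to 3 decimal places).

50.983 u

Average mass = Σ (abundance × isotope mass) = 0.1820 × 47.93630 + 0.1318 × 49.96843 + 0.6862 × 51.98528
= 8.724407 + 6.585839 + 35.672299 = 50.982545 u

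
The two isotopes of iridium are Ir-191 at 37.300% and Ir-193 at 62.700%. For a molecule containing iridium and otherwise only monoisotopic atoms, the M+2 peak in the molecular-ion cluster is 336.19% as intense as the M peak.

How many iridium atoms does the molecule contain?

The M+2/M ratio from n Ir atoms is n · q/p = n · 0.62700/0.37300.
n = 3.3619 × 0.37300/0.62700 = 2.00 ≈ 2

2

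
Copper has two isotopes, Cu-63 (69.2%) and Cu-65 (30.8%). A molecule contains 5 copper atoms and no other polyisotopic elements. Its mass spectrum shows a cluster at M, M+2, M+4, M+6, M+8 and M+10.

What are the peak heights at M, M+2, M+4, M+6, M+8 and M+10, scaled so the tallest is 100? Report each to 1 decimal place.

The 5 Cu atoms are independent, so intensities follow the terms of (0.692 + 0.308)^5.
P(M) = 0.692^5 = 0.158683
P(M+2) = 5 × 0.692^4 × 0.308^1 = 0.353139
P(M+4) = 10 × 0.692^3 × 0.308^2 = 0.314355
P(M+6) = 10 × 0.692^2 × 0.308^3 = 0.139915
P(M+8) = 5 × 0.692^1 × 0.308^4 = 0.031137
P(M+10) = 0.308^5 = 0.002772
The M+2 peak is largest (0.353139); scaling to 100 gives 44.9 : 100.0 : 89.0 : 39.6 : 8.8 : 0.8.

44.9 : 100.0 : 89.0 : 39.6 : 8.8 : 0.8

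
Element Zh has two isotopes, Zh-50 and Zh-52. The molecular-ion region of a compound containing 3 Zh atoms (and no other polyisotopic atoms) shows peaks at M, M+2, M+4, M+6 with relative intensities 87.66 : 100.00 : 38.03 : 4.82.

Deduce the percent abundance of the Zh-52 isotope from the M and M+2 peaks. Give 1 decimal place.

If p is the fraction of Zh that is Zh-50, then I(M+2)/I(M) = [C(3,1)·p^2·(1−p)] / p^3 = 3·(1−p)/p = 100.00/87.66 = 1.1408
(1−p)/p = 1.1408/3 = 0.3803  ⇒  p = 1/(1 + 0.3803) = 0.7245
Zh-50: 72.5%, Zh-52: 27.5%.

27.5%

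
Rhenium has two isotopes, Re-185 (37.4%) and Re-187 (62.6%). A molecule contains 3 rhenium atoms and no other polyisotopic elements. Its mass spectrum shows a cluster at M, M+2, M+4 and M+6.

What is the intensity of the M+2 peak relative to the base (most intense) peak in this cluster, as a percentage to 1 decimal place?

59.7%

Binomial terms of (0.374 + 0.626)^3: M 0.0523, M+2 0.2627, M+4 0.4397, M+6 0.2453 → M+4 is the base peak.
P(M+4) = C(3,2) × 0.374^1 × 0.626^2 = 3 × 0.3740 × 0.391876 = 0.439685 (base)
P(M+2) = C(3,1) × 0.374^2 × 0.626^1 = 3 × 0.139876 × 0.6260 = 0.262687
Relative intensity = 0.262687 / 0.439685 × 100 = 59.7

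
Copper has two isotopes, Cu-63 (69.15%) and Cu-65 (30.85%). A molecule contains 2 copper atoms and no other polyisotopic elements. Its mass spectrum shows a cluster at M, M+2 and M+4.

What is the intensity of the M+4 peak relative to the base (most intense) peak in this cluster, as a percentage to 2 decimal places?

(0.6915 + 0.3085)^2 gives M 0.4782, M+2 0.4267, M+4 0.0952; the largest is M.
P(M) = C(2,0) × 0.6915^2 × 0.3085^0 = 1 × 0.47817225 × 1.0000 = 0.478172 (base)
P(M+4) = C(2,2) × 0.6915^0 × 0.3085^2 = 1 × 1.0000 × 0.09517225 = 0.095172
Relative intensity = 0.095172 / 0.478172 × 100 = 19.90

19.90%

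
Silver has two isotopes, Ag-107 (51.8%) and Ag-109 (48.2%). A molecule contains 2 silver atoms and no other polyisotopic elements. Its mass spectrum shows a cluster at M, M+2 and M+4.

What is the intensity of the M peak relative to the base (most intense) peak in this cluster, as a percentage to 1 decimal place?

53.7%

Term probabilities: M 0.2683, M+2 0.4994, M+4 0.2323. Base peak = M+2.
P(M+2) = C(2,1) × 0.518^1 × 0.482^1 = 2 × 0.5180 × 0.4820 = 0.499352 (base)
P(M) = C(2,0) × 0.518^2 × 0.482^0 = 1 × 0.268324 × 1.0000 = 0.268324
Relative intensity = 0.268324 / 0.499352 × 100 = 53.7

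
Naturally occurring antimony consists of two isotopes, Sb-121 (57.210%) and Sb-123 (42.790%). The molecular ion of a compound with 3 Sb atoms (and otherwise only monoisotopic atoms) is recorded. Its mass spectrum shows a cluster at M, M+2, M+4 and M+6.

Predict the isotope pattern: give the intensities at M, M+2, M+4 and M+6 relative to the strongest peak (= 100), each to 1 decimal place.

44.6 : 100.0 : 74.8 : 18.6

The 3 Sb atoms are independent, so intensities follow the terms of (0.57210 + 0.42790)^3.
P(M) = 0.57210^3 = 0.187247
P(M+2) = 3 × 0.57210^2 × 0.42790^1 = 0.420153
P(M+4) = 3 × 0.57210^1 × 0.42790^2 = 0.314252
P(M+6) = 0.42790^3 = 0.078348
The M+2 peak is largest (0.420153); scaling to 100 gives 44.6 : 100.0 : 74.8 : 18.6.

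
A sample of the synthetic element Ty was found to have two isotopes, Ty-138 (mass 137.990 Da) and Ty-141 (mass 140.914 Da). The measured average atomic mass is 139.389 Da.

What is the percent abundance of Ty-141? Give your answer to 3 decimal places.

With x = fraction of Ty-138 (so Ty-141 is 1 − x):
137.990·x + 140.914·(1 − x) = 139.389
(137.990 − 140.914)·x = 139.389 − 140.914
x = -1.525 / -2.924 = 0.52155 → 52.155% Ty-138, 47.845% Ty-141.

47.845%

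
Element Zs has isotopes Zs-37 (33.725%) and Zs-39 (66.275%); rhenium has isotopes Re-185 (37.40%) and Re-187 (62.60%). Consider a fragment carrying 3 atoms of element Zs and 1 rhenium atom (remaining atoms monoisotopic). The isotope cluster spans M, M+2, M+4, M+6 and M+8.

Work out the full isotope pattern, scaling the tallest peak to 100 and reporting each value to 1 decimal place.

Element Zs pattern (n=3): 0.03835799 : 0.22613871 : 0.4443986 : 0.29110469
Rhenium pattern (n=1): 0.3740 : 0.6260
Convolve the two distributions (both contribute in 2-u steps):
  M: 0.03835799×0.3740 = 0.014346
  M+2: 0.03835799×0.6260 + 0.22613871×0.3740 = 0.108588
  M+4: 0.22613871×0.6260 + 0.4443986×0.3740 = 0.307768
  M+6: 0.4443986×0.6260 + 0.29110469×0.3740 = 0.387067
  M+8: 0.29110469×0.6260 = 0.182232
Scale to base peak (0.387067) = 100: 3.7 : 28.1 : 79.5 : 100.0 : 47.1

3.7 : 28.1 : 79.5 : 100.0 : 47.1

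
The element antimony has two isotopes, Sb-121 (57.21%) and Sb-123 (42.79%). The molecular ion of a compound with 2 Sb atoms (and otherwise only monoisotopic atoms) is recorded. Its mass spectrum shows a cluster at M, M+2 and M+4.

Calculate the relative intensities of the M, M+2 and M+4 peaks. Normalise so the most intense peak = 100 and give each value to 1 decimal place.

Each Sb atom is independently Sb-121 (p = 0.5721) or Sb-123 (q = 0.4279); the cluster is the binomial expansion (p + q)^2.
P(M) = 0.5721^2 = 0.327298
P(M+2) = 2 × 0.5721^1 × 0.4279^1 = 0.489603
P(M+4) = 0.4279^2 = 0.183098
The M+2 peak is largest (0.489603); scaling to 100 gives 66.8 : 100.0 : 37.4.

66.8 : 100.0 : 37.4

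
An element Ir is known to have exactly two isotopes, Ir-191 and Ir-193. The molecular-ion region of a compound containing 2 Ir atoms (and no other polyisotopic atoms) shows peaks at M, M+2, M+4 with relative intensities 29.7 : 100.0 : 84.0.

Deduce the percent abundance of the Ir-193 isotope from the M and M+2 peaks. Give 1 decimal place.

Let p = fractional abundance of Ir-191. I(M+2)/I(M) = [C(2,1)·p^1·(1−p)] / p^2 = 2·(1−p)/p = 100.0/29.7 = 3.3670
(1−p)/p = 3.3670/2 = 1.6835  ⇒  p = 1/(1 + 1.6835) = 0.3726
Ir-191: 37.3%, Ir-193: 62.7%.

62.7%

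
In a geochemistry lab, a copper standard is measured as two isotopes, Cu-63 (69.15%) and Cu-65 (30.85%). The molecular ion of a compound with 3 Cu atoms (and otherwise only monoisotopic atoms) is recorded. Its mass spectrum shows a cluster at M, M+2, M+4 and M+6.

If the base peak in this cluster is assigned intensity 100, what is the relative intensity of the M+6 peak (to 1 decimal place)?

6.6

(0.6915 + 0.3085)^3 gives M 0.3307, M+2 0.4425, M+4 0.1974, M+6 0.0294; the largest is M+2.
P(M+2) = C(3,1) × 0.6915^2 × 0.3085^1 = 3 × 0.47817225 × 0.3085 = 0.442548 (base)
P(M+6) = C(3,3) × 0.6915^0 × 0.3085^3 = 1 × 1.0000 × 0.02936064 = 0.029361
Relative intensity = 0.029361 / 0.442548 × 100 = 6.6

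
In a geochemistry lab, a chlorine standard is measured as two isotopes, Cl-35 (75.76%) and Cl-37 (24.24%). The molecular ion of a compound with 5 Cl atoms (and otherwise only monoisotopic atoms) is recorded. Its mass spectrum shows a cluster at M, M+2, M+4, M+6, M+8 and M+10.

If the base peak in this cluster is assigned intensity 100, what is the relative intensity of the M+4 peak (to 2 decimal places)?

Term probabilities: M 0.2496, M+2 0.3993, M+4 0.2555, M+6 0.0817, M+8 0.0131, M+10 0.0008. Base peak = M+2.
P(M+2) = C(5,1) × 0.7576^4 × 0.2424^1 = 5 × 0.32942751 × 0.2424 = 0.399266 (base)
P(M+4) = C(5,2) × 0.7576^3 × 0.2424^2 = 10 × 0.4348304 × 0.05875776 = 0.255497
Relative intensity = 0.255497 / 0.399266 × 100 = 63.99

63.99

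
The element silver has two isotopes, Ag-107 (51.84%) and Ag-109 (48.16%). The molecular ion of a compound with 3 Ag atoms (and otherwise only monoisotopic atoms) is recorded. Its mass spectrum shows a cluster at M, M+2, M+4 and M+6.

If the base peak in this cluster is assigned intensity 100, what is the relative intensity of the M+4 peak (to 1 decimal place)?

92.9

(0.5184 + 0.4816)^3 gives M 0.1393, M+2 0.3883, M+4 0.3607, M+6 0.1117; the largest is M+2.
P(M+2) = C(3,1) × 0.5184^2 × 0.4816^1 = 3 × 0.26873856 × 0.4816 = 0.388273 (base)
P(M+4) = C(3,2) × 0.5184^1 × 0.4816^2 = 3 × 0.5184 × 0.23193856 = 0.360711
Relative intensity = 0.360711 / 0.388273 × 100 = 92.9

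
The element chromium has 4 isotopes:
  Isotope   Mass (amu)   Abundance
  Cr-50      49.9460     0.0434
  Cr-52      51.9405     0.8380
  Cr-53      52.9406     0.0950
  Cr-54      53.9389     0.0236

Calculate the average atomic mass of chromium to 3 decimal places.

51.996 amu

Ar = Σ fᵢ·mᵢ = 0.0434 × 49.9460 + 0.8380 × 51.9405 + 0.0950 × 52.9406 + 0.0236 × 53.9389
= 2.16766 + 43.52614 + 5.02936 + 1.27296 = 51.99612 amu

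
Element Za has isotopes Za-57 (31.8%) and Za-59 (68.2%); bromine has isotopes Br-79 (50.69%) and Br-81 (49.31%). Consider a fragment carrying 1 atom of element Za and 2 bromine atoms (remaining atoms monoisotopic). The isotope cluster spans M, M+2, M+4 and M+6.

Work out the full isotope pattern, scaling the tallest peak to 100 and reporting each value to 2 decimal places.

Element Za pattern (n=1): 0.3180 : 0.6820
Bromine pattern (n=2): 0.25694761 : 0.49990478 : 0.24314761
Convolve the two distributions (both contribute in 2-u steps):
  M: 0.3180×0.25694761 = 0.081709
  M+2: 0.3180×0.49990478 + 0.6820×0.25694761 = 0.334208
  M+4: 0.3180×0.24314761 + 0.6820×0.49990478 = 0.418256
  M+6: 0.6820×0.24314761 = 0.165827
Scale to base peak (0.418256) = 100: 19.54 : 79.91 : 100.00 : 39.65

19.54 : 79.91 : 100.00 : 39.65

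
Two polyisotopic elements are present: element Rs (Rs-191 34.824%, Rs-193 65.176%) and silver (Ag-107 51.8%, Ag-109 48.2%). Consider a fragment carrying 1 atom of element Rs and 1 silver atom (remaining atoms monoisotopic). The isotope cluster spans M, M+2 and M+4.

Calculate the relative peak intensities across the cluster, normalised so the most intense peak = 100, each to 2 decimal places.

Element Rs pattern (n=1): 0.34824 : 0.65176
Silver pattern (n=1): 0.5180 : 0.4820
Convolve the two distributions (both contribute in 2-u steps):
  M: 0.34824×0.5180 = 0.180388
  M+2: 0.34824×0.4820 + 0.65176×0.5180 = 0.505463
  M+4: 0.65176×0.4820 = 0.314148
Scale to base peak (0.505463) = 100: 35.69 : 100.00 : 62.15

35.69 : 100.00 : 62.15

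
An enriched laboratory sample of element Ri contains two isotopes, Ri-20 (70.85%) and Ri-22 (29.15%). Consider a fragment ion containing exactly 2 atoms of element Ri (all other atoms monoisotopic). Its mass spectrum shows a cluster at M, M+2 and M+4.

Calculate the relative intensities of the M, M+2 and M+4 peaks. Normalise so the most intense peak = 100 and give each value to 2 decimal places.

Each Ri atom is independently Ri-20 (p = 0.7085) or Ri-22 (q = 0.2915); the cluster is the binomial expansion (p + q)^2.
P(M) = 0.7085^2 = 0.501972
P(M+2) = 2 × 0.7085^1 × 0.2915^1 = 0.413056
P(M+4) = 0.2915^2 = 0.084972
The M peak is largest (0.501972); scaling to 100 gives 100.00 : 82.29 : 16.93.

100.00 : 82.29 : 16.93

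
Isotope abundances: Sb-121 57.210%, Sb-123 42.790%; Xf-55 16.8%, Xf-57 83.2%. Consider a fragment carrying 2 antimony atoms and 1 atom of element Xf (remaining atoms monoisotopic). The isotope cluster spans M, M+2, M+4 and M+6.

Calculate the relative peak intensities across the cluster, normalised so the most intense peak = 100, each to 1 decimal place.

12.6 : 80.9 : 100.0 : 34.8

Antimony pattern (n=2): 0.32729841 : 0.48960318 : 0.18309841
Element Xf pattern (n=1): 0.1680 : 0.8320
Convolve the two distributions (both contribute in 2-u steps):
  M: 0.32729841×0.1680 = 0.054986
  M+2: 0.32729841×0.8320 + 0.48960318×0.1680 = 0.354566
  M+4: 0.48960318×0.8320 + 0.18309841×0.1680 = 0.438110
  M+6: 0.18309841×0.8320 = 0.152338
Scale to base peak (0.438110) = 100: 12.6 : 80.9 : 100.0 : 34.8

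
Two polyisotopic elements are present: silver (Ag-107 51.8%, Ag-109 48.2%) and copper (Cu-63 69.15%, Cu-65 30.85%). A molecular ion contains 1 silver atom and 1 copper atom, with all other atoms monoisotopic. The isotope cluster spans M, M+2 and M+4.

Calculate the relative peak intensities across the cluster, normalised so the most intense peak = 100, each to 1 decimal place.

72.6 : 100.0 : 30.2

Silver pattern (n=1): 0.5180 : 0.4820
Copper pattern (n=1): 0.6915 : 0.3085
Convolve the two distributions (both contribute in 2-u steps):
  M: 0.5180×0.6915 = 0.358197
  M+2: 0.5180×0.3085 + 0.4820×0.6915 = 0.493106
  M+4: 0.4820×0.3085 = 0.148697
Scale to base peak (0.493106) = 100: 72.6 : 100.0 : 30.2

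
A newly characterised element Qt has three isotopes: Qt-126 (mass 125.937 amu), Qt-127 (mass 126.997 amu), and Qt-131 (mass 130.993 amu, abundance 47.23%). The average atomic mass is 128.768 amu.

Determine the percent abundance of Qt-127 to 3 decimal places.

41.797%

The remaining 52.77% is split between Qt-126 (fraction x) and Qt-127 (fraction 0.5277 − x).
Substituting: 125.937x + 126.997(0.5277 − x) = 66.9000061
(125.937 − 126.997)x = -0.1163108  ⇒  x = 0.10973, y = 0.41797
Qt-126: 10.973%, Qt-127: 41.797%.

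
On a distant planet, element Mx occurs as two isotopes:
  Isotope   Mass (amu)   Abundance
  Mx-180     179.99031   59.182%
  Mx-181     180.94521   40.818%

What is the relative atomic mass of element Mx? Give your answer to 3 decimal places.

180.380 amu

Weight each isotope mass by its fractional abundance: 0.59182 × 179.99031 + 0.40818 × 180.94521
= 106.521865 + 73.858216 = 180.380081 amu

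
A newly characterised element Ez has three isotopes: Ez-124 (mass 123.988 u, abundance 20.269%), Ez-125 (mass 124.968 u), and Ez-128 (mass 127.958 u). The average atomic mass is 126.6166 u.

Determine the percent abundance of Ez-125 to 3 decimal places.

17.951%

Let x and y be the fractions of Ez-125 and Ez-128. Then x + y = 1 − 0.20269 = 0.79731 and 124.968x + 127.958y = 126.6166 − 0.20269×123.988 = 101.48547228.
Substituting: 124.968x + 127.958(0.79731 − x) = 101.48547228
(124.968 − 127.958)x = -0.5367207  ⇒  x = 0.17951, y = 0.61780
Ez-125: 17.951%, Ez-128: 61.780%.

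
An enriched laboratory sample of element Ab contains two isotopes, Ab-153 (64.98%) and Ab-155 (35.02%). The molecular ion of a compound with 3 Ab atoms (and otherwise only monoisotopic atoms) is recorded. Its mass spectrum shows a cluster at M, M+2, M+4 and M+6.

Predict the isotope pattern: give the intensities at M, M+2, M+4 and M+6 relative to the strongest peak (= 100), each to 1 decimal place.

61.9 : 100.0 : 53.9 : 9.7

Each Ab atom is independently Ab-153 (p = 0.6498) or Ab-155 (q = 0.3502); the cluster is the binomial expansion (p + q)^3.
P(M) = 0.6498^3 = 0.274372
P(M+2) = 3 × 0.6498^2 × 0.3502^1 = 0.443605
P(M+4) = 3 × 0.6498^1 × 0.3502^2 = 0.239074
P(M+6) = 0.3502^3 = 0.042949
The M+2 peak is largest (0.443605); scaling to 100 gives 61.9 : 100.0 : 53.9 : 9.7.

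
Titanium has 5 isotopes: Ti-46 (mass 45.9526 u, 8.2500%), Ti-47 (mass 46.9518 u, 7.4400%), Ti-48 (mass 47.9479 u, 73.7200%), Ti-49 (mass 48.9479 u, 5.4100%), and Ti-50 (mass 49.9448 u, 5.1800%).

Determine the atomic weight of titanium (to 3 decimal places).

47.867 u

Ar = Σ fᵢ·mᵢ = 0.082500 × 45.9526 + 0.074400 × 46.9518 + 0.737200 × 47.9479 + 0.054100 × 48.9479 + 0.051800 × 49.9448
= 3.79109 + 3.49321 + 35.34719 + 2.64808 + 2.58714 = 47.86671 u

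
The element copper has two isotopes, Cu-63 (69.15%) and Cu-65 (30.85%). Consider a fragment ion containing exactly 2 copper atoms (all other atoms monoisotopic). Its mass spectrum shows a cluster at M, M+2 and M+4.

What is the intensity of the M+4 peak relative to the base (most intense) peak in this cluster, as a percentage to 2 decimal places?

Binomial terms of (0.6915 + 0.3085)^2: M 0.4782, M+2 0.4267, M+4 0.0952 → M is the base peak.
P(M) = C(2,0) × 0.6915^2 × 0.3085^0 = 1 × 0.47817225 × 1.0000 = 0.478172 (base)
P(M+4) = C(2,2) × 0.6915^0 × 0.3085^2 = 1 × 1.0000 × 0.09517225 = 0.095172
Relative intensity = 0.095172 / 0.478172 × 100 = 19.90

19.90%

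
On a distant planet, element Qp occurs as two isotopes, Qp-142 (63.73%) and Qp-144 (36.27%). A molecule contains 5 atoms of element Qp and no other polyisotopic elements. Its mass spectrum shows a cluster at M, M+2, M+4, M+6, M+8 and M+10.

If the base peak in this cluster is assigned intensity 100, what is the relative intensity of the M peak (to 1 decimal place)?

30.9

Term probabilities: M 0.1051, M+2 0.2992, M+4 0.3405, M+6 0.1938, M+8 0.0551, M+10 0.0063. Base peak = M+4.
P(M+4) = C(5,2) × 0.6373^3 × 0.3627^2 = 10 × 0.25884022 × 0.13155129 = 0.340508 (base)
P(M) = C(5,0) × 0.6373^5 × 0.3627^0 = 1 × 0.10512829 × 1.0000 = 0.105128
Relative intensity = 0.105128 / 0.340508 × 100 = 30.9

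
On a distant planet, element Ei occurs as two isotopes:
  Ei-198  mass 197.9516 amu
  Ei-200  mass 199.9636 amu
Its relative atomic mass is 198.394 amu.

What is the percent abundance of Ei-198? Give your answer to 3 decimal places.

With x = fraction of Ei-198 (so Ei-200 is 1 − x):
197.9516·x + 199.9636·(1 − x) = 198.394
(197.9516 − 199.9636)·x = 198.394 − 199.9636
x = -1.5696 / -2.0120 = 0.78012 → 78.012% Ei-198, 21.988% Ei-200.

78.012%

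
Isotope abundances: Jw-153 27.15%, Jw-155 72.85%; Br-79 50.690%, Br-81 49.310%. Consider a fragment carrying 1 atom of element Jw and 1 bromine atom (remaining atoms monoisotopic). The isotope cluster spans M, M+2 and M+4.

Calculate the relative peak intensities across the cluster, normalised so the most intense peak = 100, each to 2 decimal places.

Element Jw pattern (n=1): 0.2715 : 0.7285
Bromine pattern (n=1): 0.5069 : 0.4931
Convolve the two distributions (both contribute in 2-u steps):
  M: 0.2715×0.5069 = 0.137623
  M+2: 0.2715×0.4931 + 0.7285×0.5069 = 0.503153
  M+4: 0.7285×0.4931 = 0.359223
Scale to base peak (0.503153) = 100: 27.35 : 100.00 : 71.39

27.35 : 100.00 : 71.39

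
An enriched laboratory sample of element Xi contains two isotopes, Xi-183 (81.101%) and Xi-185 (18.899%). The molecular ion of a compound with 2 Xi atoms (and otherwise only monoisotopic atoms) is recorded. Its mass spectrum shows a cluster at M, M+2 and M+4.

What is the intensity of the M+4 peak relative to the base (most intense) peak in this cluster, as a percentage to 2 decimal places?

5.43%

(0.81101 + 0.18899)^2 gives M 0.6577, M+2 0.3065, M+4 0.0357; the largest is M.
P(M) = C(2,0) × 0.81101^2 × 0.18899^0 = 1 × 0.65773722 × 1.0000 = 0.657737 (base)
P(M+4) = C(2,2) × 0.81101^0 × 0.18899^2 = 1 × 1.0000 × 0.03571722 = 0.035717
Relative intensity = 0.035717 / 0.657737 × 100 = 5.43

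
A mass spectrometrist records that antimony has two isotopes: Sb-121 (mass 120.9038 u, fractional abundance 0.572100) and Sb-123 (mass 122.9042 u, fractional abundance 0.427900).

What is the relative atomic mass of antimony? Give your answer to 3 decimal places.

121.760 u

Average mass = Σ (abundance × isotope mass) = 0.572100 × 120.9038 + 0.427900 × 122.9042
= 69.16906 + 52.59071 = 121.75977 u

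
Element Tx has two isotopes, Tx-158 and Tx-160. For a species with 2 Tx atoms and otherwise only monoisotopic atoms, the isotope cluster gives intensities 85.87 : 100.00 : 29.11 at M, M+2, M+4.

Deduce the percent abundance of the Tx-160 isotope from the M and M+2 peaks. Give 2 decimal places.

36.80%

If p is the fraction of Tx that is Tx-158, then I(M+2)/I(M) = [C(2,1)·p^1·(1−p)] / p^2 = 2·(1−p)/p = 100.00/85.87 = 1.1646
(1−p)/p = 1.1646/2 = 0.5823  ⇒  p = 1/(1 + 0.5823) = 0.6320
Tx-158: 63.20%, Tx-160: 36.80%.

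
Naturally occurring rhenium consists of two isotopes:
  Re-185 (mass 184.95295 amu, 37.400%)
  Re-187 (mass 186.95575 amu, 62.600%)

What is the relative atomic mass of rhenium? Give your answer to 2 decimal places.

Ar = Σ fᵢ·mᵢ = 0.37400 × 184.95295 + 0.62600 × 186.95575
= 69.172403 + 117.034300 = 186.206703 amu

186.21 amu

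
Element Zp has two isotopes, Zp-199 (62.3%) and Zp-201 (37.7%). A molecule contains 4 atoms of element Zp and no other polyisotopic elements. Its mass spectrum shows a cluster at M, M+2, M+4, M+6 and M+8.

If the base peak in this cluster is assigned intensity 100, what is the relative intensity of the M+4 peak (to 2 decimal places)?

Binomial terms of (0.623 + 0.377)^4: M 0.1506, M+2 0.3646, M+4 0.3310, M+6 0.1335, M+8 0.0202 → M+2 is the base peak.
P(M+2) = C(4,1) × 0.623^3 × 0.377^1 = 4 × 0.24180437 × 0.3770 = 0.364641 (base)
P(M+4) = C(4,2) × 0.623^2 × 0.377^2 = 6 × 0.388129 × 0.142129 = 0.330986
Relative intensity = 0.330986 / 0.364641 × 100 = 90.77

90.77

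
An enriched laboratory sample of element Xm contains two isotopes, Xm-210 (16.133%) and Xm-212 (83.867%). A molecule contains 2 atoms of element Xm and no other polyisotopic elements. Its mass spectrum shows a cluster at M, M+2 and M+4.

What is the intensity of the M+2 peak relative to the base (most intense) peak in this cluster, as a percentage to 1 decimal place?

Term probabilities: M 0.0260, M+2 0.2706, M+4 0.7034. Base peak = M+4.
P(M+4) = C(2,2) × 0.16133^0 × 0.83867^2 = 1 × 1.0000 × 0.70336737 = 0.703367 (base)
P(M+2) = C(2,1) × 0.16133^1 × 0.83867^1 = 2 × 0.16133 × 0.83867 = 0.270605
Relative intensity = 0.270605 / 0.703367 × 100 = 38.5

38.5%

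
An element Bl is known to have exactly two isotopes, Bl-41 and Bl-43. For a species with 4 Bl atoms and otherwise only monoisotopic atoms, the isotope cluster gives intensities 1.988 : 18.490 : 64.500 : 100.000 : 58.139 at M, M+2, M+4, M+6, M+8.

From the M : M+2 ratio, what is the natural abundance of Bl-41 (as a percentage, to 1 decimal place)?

30.1%

If p is the fraction of Bl that is Bl-41, then I(M+2)/I(M) = [C(4,1)·p^3·(1−p)] / p^4 = 4·(1−p)/p = 18.490/1.988 = 9.3008
(1−p)/p = 9.3008/4 = 2.3252  ⇒  p = 1/(1 + 2.3252) = 0.3007
Bl-41: 30.1%, Bl-43: 69.9%.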